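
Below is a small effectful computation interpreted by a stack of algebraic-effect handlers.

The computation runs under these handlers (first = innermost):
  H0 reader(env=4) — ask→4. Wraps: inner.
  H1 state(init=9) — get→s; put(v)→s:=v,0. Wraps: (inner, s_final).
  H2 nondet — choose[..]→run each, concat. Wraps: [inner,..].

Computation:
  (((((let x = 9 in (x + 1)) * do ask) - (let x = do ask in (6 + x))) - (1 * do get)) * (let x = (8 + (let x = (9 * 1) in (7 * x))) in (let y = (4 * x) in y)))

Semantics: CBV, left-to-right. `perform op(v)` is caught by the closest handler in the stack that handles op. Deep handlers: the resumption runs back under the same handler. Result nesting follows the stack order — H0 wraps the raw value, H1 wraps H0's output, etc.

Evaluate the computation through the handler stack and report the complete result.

Answer: [(5964, 9)]

Working:
ask @ H0 ⇒ 4
ask @ H0 ⇒ 4
get @ H1 ⇒ 9
H0 returns 5964
H1 returns (5964, 9)
H2 returns [(5964, 9)]
= [(5964, 9)]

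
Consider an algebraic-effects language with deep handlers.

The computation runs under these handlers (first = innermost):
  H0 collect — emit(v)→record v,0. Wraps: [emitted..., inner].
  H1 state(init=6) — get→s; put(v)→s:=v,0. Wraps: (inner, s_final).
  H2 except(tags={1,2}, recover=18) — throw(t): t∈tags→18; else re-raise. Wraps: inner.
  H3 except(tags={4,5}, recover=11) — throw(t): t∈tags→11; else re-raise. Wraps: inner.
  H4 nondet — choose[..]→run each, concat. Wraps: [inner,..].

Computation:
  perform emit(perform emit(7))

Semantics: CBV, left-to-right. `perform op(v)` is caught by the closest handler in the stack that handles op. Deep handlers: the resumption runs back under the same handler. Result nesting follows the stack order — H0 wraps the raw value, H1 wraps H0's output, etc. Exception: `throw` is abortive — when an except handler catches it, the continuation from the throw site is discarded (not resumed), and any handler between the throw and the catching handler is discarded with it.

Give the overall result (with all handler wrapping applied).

Step-by-step:
emit(7) @ H0 ⇒ out+=7
emit(0) @ H0 ⇒ out+=0
H0 returns [7, 0, 0]
H1 returns ([7, 0, 0], 6)
H2 returns ([7, 0, 0], 6)
H3 returns ([7, 0, 0], 6)
H4 returns [([7, 0, 0], 6)]
= [([7, 0, 0], 6)]

Answer: [([7, 0, 0], 6)]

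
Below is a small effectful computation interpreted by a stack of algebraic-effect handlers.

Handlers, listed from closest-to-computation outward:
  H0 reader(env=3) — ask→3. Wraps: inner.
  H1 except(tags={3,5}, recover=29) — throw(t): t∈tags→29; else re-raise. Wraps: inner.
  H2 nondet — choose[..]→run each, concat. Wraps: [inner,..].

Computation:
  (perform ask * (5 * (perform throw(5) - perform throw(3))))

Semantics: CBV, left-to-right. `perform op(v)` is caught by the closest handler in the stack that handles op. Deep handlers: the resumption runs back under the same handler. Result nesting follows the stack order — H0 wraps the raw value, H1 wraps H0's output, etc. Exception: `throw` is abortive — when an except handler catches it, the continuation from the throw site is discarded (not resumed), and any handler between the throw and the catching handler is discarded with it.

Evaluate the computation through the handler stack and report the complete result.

Working:
ask @ H0 ⇒ 3
throw(5) @ H1 caught ⇒ 29
H2 returns [29]
= [29]

Answer: [29]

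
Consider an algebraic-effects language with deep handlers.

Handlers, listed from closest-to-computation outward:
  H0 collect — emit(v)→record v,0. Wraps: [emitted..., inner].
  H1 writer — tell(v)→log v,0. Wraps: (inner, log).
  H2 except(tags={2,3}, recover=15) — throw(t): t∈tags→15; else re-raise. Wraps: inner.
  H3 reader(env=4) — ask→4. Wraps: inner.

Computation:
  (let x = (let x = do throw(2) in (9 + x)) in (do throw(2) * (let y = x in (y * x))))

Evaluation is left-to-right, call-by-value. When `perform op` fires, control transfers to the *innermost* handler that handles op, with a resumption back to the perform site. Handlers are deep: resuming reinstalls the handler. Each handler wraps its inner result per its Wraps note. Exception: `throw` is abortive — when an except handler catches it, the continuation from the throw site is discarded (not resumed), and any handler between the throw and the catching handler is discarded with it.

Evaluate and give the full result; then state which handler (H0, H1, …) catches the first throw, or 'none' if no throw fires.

Working:
throw(2) @ H2 caught ⇒ 15
H3 returns 15
= 15

Answer: 15 ; first throw caught by: H2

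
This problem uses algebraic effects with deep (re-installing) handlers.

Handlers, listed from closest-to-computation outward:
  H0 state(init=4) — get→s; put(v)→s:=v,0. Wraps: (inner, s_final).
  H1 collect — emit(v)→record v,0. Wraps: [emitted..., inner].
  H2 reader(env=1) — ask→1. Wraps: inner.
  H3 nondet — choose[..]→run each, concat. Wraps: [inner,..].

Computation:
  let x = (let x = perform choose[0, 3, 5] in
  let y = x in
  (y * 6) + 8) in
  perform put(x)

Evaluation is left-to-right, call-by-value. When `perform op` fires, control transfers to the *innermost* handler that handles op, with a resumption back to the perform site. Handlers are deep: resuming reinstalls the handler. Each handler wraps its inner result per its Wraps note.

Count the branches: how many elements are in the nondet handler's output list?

Answer: 3

Working:
choose[0, 3, 5] @ H3
  branch[0] choose=0:
    put(8) @ H0 ⇒ s:=8
    H0 returns (0, 8)
    H1 returns [(0, 8)]
    H2 returns [(0, 8)]
    H3 returns [[(0, 8)]]
  branch[1] choose=3:
    put(26) @ H0 ⇒ s:=26
    H0 returns (0, 26)
    H1 returns [(0, 26)]
    H2 returns [(0, 26)]
    H3 returns [[(0, 26)]]
  branch[2] choose=5:
    put(38) @ H0 ⇒ s:=38
    H0 returns (0, 38)
    H1 returns [(0, 38)]
    H2 returns [(0, 38)]
    H3 returns [[(0, 38)]]
= [[(0, 8)], [(0, 26)], [(0, 38)]]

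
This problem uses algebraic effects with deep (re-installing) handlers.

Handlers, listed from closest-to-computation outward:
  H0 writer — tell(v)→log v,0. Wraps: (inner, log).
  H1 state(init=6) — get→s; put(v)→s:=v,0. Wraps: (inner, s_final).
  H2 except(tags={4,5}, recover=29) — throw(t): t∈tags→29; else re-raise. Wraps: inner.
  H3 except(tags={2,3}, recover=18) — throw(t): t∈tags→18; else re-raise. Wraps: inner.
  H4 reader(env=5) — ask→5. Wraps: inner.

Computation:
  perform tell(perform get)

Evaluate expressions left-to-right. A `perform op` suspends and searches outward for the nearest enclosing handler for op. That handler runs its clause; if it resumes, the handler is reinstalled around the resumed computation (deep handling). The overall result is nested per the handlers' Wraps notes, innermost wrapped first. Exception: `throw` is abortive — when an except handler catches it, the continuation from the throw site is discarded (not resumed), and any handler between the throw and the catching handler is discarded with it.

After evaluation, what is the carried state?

Answer: 6

Step-by-step:
get @ H1 ⇒ 6
tell(6) @ H0 ⇒ log+=6
H0 returns (0, (6))
H1 returns ((0, (6)), 6)
H2 returns ((0, (6)), 6)
H3 returns ((0, (6)), 6)
H4 returns ((0, (6)), 6)
= ((0, (6)), 6)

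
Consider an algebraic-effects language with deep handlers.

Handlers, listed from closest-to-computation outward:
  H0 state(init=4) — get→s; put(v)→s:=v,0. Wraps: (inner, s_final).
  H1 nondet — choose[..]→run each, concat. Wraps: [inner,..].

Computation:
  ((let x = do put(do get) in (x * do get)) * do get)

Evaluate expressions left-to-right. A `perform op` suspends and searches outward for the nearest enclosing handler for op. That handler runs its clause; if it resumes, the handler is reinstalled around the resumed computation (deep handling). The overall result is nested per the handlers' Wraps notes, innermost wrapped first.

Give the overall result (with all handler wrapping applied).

Step-by-step:
get @ H0 ⇒ 4
put(4) @ H0 ⇒ s:=4
get @ H0 ⇒ 4
get @ H0 ⇒ 4
H0 returns (0, 4)
H1 returns [(0, 4)]
= [(0, 4)]

Answer: [(0, 4)]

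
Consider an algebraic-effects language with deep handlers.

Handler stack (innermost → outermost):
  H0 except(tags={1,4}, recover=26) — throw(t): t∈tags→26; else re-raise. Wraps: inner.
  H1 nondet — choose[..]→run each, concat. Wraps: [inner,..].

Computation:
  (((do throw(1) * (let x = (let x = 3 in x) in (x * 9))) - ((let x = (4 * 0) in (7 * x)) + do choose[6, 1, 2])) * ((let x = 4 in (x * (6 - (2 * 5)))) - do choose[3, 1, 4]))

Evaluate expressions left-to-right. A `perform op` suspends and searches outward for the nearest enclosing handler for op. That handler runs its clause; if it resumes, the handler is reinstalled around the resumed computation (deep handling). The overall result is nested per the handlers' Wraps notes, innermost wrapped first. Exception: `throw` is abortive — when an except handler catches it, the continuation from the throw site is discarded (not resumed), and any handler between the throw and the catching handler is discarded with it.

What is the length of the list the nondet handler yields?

Answer: 1

Evaluation trace:
throw(1) @ H0 caught ⇒ 26
H1 returns [26]
= [26]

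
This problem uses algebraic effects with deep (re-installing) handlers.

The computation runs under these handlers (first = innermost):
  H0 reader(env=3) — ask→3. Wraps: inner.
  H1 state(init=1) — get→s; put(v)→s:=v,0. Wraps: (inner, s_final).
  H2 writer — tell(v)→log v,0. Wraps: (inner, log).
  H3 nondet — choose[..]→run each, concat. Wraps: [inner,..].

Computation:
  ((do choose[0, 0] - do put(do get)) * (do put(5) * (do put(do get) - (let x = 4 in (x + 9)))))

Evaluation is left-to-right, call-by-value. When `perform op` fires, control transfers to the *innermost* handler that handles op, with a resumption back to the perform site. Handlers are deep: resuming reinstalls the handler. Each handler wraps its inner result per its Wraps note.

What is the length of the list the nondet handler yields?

Answer: 2

Step-by-step:
choose[0, 0] @ H3
  branch[0] choose=0:
    get @ H1 ⇒ 1
    put(1) @ H1 ⇒ s:=1
    put(5) @ H1 ⇒ s:=5
    get @ H1 ⇒ 5
    put(5) @ H1 ⇒ s:=5
    H0 returns 0
    H1 returns (0, 5)
    H2 returns ((0, 5), ())
    H3 returns [((0, 5), ())]
  branch[1] choose=0:
    get @ H1 ⇒ 1
    put(1) @ H1 ⇒ s:=1
    put(5) @ H1 ⇒ s:=5
    get @ H1 ⇒ 5
    put(5) @ H1 ⇒ s:=5
    H0 returns 0
    H1 returns (0, 5)
    H2 returns ((0, 5), ())
    H3 returns [((0, 5), ())]
= [((0, 5), ()), ((0, 5), ())]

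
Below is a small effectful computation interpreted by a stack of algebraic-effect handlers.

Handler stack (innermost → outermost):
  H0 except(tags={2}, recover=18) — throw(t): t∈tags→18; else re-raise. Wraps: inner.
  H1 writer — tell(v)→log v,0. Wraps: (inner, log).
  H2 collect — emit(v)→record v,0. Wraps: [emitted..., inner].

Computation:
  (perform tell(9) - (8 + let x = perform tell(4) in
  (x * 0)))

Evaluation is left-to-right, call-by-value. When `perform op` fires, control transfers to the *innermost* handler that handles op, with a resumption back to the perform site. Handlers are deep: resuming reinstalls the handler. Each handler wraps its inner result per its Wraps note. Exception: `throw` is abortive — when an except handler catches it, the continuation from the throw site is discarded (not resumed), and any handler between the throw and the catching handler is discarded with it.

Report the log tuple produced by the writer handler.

Answer: (9, 4)

Step-by-step:
tell(9) @ H1 ⇒ log+=9
tell(4) @ H1 ⇒ log+=4
H0 returns -8
H1 returns (-8, (9, 4))
H2 returns [(-8, (9, 4))]
= [(-8, (9, 4))]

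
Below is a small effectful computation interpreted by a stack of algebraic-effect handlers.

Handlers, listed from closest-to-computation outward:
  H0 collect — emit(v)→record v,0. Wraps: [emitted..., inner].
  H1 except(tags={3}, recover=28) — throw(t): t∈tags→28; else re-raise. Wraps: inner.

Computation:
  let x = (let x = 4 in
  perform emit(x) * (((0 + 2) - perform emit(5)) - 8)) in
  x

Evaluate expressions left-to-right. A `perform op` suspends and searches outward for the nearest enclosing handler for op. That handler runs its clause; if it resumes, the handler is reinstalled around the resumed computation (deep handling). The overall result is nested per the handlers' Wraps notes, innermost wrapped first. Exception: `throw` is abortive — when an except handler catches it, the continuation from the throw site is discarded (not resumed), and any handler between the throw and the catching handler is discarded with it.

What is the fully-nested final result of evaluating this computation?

Evaluation trace:
emit(4) @ H0 ⇒ out+=4
emit(5) @ H0 ⇒ out+=5
H0 returns [4, 5, 0]
H1 returns [4, 5, 0]
= [4, 5, 0]

Answer: [4, 5, 0]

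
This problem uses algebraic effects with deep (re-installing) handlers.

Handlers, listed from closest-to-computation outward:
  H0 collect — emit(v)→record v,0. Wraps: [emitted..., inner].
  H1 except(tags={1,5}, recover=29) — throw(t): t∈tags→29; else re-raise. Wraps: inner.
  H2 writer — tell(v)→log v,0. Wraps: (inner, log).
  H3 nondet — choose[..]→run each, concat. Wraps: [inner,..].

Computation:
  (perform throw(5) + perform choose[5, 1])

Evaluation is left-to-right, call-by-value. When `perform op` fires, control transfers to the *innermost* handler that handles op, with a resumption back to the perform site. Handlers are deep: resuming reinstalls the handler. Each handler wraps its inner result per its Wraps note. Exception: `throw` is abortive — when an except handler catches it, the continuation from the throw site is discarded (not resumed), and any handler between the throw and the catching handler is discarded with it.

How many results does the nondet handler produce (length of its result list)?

Answer: 1

Working:
throw(5) @ H1 caught ⇒ 29
H2 returns (29, ())
H3 returns [(29, ())]
= [(29, ())]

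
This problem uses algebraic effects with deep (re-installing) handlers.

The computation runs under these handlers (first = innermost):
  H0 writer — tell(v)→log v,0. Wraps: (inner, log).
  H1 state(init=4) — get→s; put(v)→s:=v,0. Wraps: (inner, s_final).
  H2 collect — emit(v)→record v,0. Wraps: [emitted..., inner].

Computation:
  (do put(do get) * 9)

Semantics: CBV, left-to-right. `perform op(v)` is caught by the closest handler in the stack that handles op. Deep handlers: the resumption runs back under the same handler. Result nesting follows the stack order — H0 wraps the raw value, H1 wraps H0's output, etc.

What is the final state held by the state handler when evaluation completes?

Answer: 4

Step-by-step:
get @ H1 ⇒ 4
put(4) @ H1 ⇒ s:=4
H0 returns (0, ())
H1 returns ((0, ()), 4)
H2 returns [((0, ()), 4)]
= [((0, ()), 4)]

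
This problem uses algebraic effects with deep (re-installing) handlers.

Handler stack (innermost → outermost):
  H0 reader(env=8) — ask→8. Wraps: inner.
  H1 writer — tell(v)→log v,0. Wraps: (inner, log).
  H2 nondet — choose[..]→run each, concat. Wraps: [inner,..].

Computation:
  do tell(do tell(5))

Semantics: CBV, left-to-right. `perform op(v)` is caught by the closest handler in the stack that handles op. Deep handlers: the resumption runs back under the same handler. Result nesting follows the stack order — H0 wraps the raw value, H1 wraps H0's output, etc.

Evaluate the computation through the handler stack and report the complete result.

Answer: [(0, (5, 0))]

Evaluation trace:
tell(5) @ H1 ⇒ log+=5
tell(0) @ H1 ⇒ log+=0
H0 returns 0
H1 returns (0, (5, 0))
H2 returns [(0, (5, 0))]
= [(0, (5, 0))]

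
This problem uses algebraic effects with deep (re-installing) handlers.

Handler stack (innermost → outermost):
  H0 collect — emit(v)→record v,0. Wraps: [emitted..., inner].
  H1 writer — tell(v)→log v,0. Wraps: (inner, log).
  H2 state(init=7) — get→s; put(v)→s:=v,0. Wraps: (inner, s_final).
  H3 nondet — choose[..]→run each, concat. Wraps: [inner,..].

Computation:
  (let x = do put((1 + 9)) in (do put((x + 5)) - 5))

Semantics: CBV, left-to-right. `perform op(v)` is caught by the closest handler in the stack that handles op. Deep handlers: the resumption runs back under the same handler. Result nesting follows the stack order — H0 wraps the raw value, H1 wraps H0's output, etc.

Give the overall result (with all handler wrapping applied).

Step-by-step:
put(10) @ H2 ⇒ s:=10
put(5) @ H2 ⇒ s:=5
H0 returns [-5]
H1 returns ([-5], ())
H2 returns (([-5], ()), 5)
H3 returns [(([-5], ()), 5)]
= [(([-5], ()), 5)]

Answer: [(([-5], ()), 5)]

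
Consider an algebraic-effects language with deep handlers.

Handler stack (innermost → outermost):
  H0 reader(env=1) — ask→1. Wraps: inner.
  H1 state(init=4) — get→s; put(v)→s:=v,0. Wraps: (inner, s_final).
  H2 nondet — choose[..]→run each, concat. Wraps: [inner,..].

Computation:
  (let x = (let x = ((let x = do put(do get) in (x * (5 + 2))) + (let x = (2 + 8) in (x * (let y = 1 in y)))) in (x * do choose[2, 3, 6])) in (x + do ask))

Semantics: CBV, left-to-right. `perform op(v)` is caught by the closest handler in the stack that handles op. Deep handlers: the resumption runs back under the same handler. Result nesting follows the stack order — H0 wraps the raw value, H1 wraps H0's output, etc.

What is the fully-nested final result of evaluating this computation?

Answer: [(21, 4), (31, 4), (61, 4)]

Working:
get @ H1 ⇒ 4
put(4) @ H1 ⇒ s:=4
choose[2, 3, 6] @ H2
  branch[0] choose=2:
    ask @ H0 ⇒ 1
    H0 returns 21
    H1 returns (21, 4)
    H2 returns [(21, 4)]
  branch[1] choose=3:
    ask @ H0 ⇒ 1
    H0 returns 31
    H1 returns (31, 4)
    H2 returns [(31, 4)]
  branch[2] choose=6:
    ask @ H0 ⇒ 1
    H0 returns 61
    H1 returns (61, 4)
    H2 returns [(61, 4)]
= [(21, 4), (31, 4), (61, 4)]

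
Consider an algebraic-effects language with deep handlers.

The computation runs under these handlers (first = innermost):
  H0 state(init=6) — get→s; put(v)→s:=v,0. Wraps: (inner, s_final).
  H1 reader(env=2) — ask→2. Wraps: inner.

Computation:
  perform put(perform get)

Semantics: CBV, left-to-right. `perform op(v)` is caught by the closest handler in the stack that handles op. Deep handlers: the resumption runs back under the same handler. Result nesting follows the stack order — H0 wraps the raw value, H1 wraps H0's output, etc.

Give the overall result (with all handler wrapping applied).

Answer: (0, 6)

Step-by-step:
get @ H0 ⇒ 6
put(6) @ H0 ⇒ s:=6
H0 returns (0, 6)
H1 returns (0, 6)
= (0, 6)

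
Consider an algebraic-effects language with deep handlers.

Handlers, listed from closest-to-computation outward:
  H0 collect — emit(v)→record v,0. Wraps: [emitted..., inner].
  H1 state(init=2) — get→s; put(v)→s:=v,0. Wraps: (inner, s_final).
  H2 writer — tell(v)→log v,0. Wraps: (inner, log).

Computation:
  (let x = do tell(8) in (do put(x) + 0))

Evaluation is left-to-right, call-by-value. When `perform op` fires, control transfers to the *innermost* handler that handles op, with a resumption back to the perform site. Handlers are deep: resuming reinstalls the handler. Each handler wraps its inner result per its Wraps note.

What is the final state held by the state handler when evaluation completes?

Working:
tell(8) @ H2 ⇒ log+=8
put(0) @ H1 ⇒ s:=0
H0 returns [0]
H1 returns ([0], 0)
H2 returns (([0], 0), (8))
= (([0], 0), (8))

Answer: 0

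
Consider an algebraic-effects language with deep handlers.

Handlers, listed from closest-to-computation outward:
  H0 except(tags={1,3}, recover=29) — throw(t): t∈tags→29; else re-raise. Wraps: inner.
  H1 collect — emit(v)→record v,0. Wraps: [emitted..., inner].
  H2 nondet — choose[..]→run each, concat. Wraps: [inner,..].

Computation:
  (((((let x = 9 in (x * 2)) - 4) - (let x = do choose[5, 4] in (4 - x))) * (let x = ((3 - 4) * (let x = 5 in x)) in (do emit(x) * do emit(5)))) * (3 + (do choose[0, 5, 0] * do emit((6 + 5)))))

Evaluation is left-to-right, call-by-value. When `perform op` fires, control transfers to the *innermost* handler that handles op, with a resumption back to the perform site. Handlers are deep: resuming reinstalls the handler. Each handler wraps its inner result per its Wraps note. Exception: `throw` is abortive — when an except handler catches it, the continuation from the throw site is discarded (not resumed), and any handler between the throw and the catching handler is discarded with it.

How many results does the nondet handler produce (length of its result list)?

Answer: 6

Evaluation trace:
choose[5, 4] @ H2
  branch[0] choose=5:
    emit(-5) @ H1 ⇒ out+=-5
    emit(5) @ H1 ⇒ out+=5
    choose[0, 5, 0] @ H2
      branch[0] choose=0:
        emit(11) @ H1 ⇒ out+=11
        H0 returns 0
        H1 returns [-5, 5, 11, 0]
        H2 returns [[-5, 5, 11, 0]]
      branch[1] choose=5:
        emit(11) @ H1 ⇒ out+=11
        H0 returns 0
        H1 returns [-5, 5, 11, 0]
        H2 returns [[-5, 5, 11, 0]]
      branch[2] choose=0:
        emit(11) @ H1 ⇒ out+=11
        H0 returns 0
        H1 returns [-5, 5, 11, 0]
        H2 returns [[-5, 5, 11, 0]]
  branch[1] choose=4:
    emit(-5) @ H1 ⇒ out+=-5
    emit(5) @ H1 ⇒ out+=5
    choose[0, 5, 0] @ H2
      branch[0] choose=0:
        emit(11) @ H1 ⇒ out+=11
        H0 returns 0
        H1 returns [-5, 5, 11, 0]
        H2 returns [[-5, 5, 11, 0]]
      branch[1] choose=5:
        emit(11) @ H1 ⇒ out+=11
        H0 returns 0
        H1 returns [-5, 5, 11, 0]
        H2 returns [[-5, 5, 11, 0]]
      branch[2] choose=0:
        emit(11) @ H1 ⇒ out+=11
        H0 returns 0
        H1 returns [-5, 5, 11, 0]
        H2 returns [[-5, 5, 11, 0]]
= [[-5, 5, 11, 0], [-5, 5, 11, 0], [-5, 5, 11, 0], [-5, 5, 11, 0], [-5, 5, 11, 0], [-5, 5, 11, 0]]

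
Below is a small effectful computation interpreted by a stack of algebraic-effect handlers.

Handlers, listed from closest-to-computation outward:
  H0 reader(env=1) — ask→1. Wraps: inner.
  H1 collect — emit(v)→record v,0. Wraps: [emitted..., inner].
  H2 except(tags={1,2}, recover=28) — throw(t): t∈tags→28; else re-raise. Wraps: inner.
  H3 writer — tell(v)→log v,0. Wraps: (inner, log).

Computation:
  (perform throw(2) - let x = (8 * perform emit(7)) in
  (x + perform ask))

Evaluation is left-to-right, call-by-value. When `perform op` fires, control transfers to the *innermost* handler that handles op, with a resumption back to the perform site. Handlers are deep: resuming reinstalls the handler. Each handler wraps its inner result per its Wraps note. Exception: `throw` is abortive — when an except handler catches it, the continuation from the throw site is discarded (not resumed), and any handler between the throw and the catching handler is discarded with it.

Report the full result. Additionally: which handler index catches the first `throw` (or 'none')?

Step-by-step:
throw(2) @ H2 caught ⇒ 28
H3 returns (28, ())
= (28, ())

Answer: (28, ()) ; first throw caught by: H2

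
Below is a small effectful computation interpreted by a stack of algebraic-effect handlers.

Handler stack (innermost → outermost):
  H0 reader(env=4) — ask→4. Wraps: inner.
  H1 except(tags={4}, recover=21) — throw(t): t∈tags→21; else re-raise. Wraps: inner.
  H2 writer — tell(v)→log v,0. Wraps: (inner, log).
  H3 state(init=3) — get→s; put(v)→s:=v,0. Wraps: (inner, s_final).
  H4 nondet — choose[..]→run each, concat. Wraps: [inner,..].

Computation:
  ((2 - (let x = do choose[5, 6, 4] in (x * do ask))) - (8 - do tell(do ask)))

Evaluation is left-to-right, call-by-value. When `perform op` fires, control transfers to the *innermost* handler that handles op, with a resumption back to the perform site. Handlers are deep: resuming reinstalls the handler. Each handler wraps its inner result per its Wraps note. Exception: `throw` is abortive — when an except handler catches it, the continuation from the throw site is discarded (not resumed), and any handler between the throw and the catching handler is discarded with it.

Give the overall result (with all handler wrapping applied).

Step-by-step:
choose[5, 6, 4] @ H4
  branch[0] choose=5:
    ask @ H0 ⇒ 4
    ask @ H0 ⇒ 4
    tell(4) @ H2 ⇒ log+=4
    H0 returns -26
    H1 returns -26
    H2 returns (-26, (4))
    H3 returns ((-26, (4)), 3)
    H4 returns [((-26, (4)), 3)]
  branch[1] choose=6:
    ask @ H0 ⇒ 4
    ask @ H0 ⇒ 4
    tell(4) @ H2 ⇒ log+=4
    H0 returns -30
    H1 returns -30
    H2 returns (-30, (4))
    H3 returns ((-30, (4)), 3)
    H4 returns [((-30, (4)), 3)]
  branch[2] choose=4:
    ask @ H0 ⇒ 4
    ask @ H0 ⇒ 4
    tell(4) @ H2 ⇒ log+=4
    H0 returns -22
    H1 returns -22
    H2 returns (-22, (4))
    H3 returns ((-22, (4)), 3)
    H4 returns [((-22, (4)), 3)]
= [((-26, (4)), 3), ((-30, (4)), 3), ((-22, (4)), 3)]

Answer: [((-26, (4)), 3), ((-30, (4)), 3), ((-22, (4)), 3)]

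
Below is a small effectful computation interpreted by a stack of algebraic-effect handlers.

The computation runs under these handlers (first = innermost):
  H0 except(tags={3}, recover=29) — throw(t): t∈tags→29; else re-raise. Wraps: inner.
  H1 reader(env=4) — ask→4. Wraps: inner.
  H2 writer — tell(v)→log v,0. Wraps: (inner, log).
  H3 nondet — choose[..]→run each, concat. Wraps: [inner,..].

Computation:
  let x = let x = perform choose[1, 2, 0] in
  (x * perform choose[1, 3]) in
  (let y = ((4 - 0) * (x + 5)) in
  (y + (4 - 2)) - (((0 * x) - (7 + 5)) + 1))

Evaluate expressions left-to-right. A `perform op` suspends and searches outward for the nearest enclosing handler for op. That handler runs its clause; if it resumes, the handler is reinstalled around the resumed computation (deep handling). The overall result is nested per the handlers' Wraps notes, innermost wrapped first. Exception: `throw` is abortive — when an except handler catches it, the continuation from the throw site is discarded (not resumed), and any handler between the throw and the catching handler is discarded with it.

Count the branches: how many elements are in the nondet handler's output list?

Answer: 6

Working:
choose[1, 2, 0] @ H3
  branch[0] choose=1:
    choose[1, 3] @ H3
      branch[0] choose=1:
        H0 returns 37
        H1 returns 37
        H2 returns (37, ())
        H3 returns [(37, ())]
      branch[1] choose=3:
        H0 returns 45
        H1 returns 45
        H2 returns (45, ())
        H3 returns [(45, ())]
  branch[1] choose=2:
    choose[1, 3] @ H3
      branch[0] choose=1:
        H0 returns 41
        H1 returns 41
        H2 returns (41, ())
        H3 returns [(41, ())]
      branch[1] choose=3:
        H0 returns 57
        H1 returns 57
        H2 returns (57, ())
        H3 returns [(57, ())]
  branch[2] choose=0:
    choose[1, 3] @ H3
      branch[0] choose=1:
        H0 returns 33
        H1 returns 33
        H2 returns (33, ())
        H3 returns [(33, ())]
      branch[1] choose=3:
        H0 returns 33
        H1 returns 33
        H2 returns (33, ())
        H3 returns [(33, ())]
= [(37, ()), (45, ()), (41, ()), (57, ()), (33, ()), (33, ())]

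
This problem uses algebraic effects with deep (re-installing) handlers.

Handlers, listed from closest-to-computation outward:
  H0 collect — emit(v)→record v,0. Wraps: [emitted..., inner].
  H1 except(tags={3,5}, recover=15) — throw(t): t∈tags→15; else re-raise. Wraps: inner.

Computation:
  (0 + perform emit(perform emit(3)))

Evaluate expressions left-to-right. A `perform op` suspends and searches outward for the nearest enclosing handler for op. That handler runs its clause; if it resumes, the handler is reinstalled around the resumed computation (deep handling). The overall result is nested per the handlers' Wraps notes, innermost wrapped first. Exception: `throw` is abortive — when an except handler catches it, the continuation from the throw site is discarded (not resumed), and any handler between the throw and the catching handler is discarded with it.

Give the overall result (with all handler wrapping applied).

Step-by-step:
emit(3) @ H0 ⇒ out+=3
emit(0) @ H0 ⇒ out+=0
H0 returns [3, 0, 0]
H1 returns [3, 0, 0]
= [3, 0, 0]

Answer: [3, 0, 0]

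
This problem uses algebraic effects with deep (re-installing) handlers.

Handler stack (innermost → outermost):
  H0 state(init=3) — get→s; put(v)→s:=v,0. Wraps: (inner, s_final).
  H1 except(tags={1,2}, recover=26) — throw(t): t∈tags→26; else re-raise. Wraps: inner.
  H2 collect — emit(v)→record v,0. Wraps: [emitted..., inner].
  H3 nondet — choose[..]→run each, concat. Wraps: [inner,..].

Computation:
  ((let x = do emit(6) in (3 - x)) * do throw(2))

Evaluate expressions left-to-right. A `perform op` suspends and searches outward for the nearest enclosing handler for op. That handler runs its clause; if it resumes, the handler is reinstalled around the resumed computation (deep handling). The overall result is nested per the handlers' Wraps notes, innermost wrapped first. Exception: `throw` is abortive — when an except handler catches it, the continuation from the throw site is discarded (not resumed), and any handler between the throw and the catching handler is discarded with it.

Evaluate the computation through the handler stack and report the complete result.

Answer: [[6, 26]]

Working:
emit(6) @ H2 ⇒ out+=6
throw(2) @ H1 caught ⇒ 26
H2 returns [6, 26]
H3 returns [[6, 26]]
= [[6, 26]]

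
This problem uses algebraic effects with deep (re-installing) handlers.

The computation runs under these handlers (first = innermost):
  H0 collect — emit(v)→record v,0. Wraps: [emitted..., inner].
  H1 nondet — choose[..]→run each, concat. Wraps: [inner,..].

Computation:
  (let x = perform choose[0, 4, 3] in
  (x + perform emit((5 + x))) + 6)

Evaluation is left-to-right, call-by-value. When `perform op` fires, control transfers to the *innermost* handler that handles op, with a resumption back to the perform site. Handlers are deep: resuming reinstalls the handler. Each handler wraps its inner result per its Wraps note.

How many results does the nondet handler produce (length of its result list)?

Step-by-step:
choose[0, 4, 3] @ H1
  branch[0] choose=0:
    emit(5) @ H0 ⇒ out+=5
    H0 returns [5, 6]
    H1 returns [[5, 6]]
  branch[1] choose=4:
    emit(9) @ H0 ⇒ out+=9
    H0 returns [9, 10]
    H1 returns [[9, 10]]
  branch[2] choose=3:
    emit(8) @ H0 ⇒ out+=8
    H0 returns [8, 9]
    H1 returns [[8, 9]]
= [[5, 6], [9, 10], [8, 9]]

Answer: 3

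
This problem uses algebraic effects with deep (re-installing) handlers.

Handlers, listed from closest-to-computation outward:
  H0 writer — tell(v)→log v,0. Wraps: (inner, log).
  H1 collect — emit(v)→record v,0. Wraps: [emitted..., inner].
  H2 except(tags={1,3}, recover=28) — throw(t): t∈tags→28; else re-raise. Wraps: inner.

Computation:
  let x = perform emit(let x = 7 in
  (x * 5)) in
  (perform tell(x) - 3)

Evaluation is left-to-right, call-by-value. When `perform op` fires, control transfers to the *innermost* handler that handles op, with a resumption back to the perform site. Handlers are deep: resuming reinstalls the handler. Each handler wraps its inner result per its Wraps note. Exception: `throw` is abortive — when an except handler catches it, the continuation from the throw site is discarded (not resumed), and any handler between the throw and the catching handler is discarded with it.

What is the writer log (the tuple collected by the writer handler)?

Working:
emit(35) @ H1 ⇒ out+=35
tell(0) @ H0 ⇒ log+=0
H0 returns (-3, (0))
H1 returns [35, (-3, (0))]
H2 returns [35, (-3, (0))]
= [35, (-3, (0))]

Answer: (0)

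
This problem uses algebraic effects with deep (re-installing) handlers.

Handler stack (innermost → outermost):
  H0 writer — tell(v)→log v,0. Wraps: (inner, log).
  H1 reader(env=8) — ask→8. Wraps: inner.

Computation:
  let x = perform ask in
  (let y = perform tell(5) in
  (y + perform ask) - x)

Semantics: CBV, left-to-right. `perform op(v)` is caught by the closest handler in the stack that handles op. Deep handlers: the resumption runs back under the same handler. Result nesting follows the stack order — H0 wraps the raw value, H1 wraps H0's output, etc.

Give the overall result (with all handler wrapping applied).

Answer: (0, (5))

Evaluation trace:
ask @ H1 ⇒ 8
tell(5) @ H0 ⇒ log+=5
ask @ H1 ⇒ 8
H0 returns (0, (5))
H1 returns (0, (5))
= (0, (5))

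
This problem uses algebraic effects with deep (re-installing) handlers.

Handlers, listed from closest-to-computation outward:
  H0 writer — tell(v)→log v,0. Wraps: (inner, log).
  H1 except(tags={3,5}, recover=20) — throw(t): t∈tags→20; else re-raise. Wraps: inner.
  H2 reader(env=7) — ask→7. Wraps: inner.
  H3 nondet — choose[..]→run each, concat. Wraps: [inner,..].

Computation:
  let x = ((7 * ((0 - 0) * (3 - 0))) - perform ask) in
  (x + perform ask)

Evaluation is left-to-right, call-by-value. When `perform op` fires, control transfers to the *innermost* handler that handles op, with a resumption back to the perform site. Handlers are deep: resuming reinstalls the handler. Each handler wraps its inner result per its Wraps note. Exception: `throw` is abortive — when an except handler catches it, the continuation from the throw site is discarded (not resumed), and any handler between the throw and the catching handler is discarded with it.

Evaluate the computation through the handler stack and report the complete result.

Evaluation trace:
ask @ H2 ⇒ 7
ask @ H2 ⇒ 7
H0 returns (0, ())
H1 returns (0, ())
H2 returns (0, ())
H3 returns [(0, ())]
= [(0, ())]

Answer: [(0, ())]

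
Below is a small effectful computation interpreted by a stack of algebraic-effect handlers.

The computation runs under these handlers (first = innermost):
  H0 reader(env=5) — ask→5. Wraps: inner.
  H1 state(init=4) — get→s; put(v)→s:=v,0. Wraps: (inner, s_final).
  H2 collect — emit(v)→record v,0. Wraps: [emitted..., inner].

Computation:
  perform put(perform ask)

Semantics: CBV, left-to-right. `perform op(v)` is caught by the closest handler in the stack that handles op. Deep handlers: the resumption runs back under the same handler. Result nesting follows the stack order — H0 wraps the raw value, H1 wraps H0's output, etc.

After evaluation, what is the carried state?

Step-by-step:
ask @ H0 ⇒ 5
put(5) @ H1 ⇒ s:=5
H0 returns 0
H1 returns (0, 5)
H2 returns [(0, 5)]
= [(0, 5)]

Answer: 5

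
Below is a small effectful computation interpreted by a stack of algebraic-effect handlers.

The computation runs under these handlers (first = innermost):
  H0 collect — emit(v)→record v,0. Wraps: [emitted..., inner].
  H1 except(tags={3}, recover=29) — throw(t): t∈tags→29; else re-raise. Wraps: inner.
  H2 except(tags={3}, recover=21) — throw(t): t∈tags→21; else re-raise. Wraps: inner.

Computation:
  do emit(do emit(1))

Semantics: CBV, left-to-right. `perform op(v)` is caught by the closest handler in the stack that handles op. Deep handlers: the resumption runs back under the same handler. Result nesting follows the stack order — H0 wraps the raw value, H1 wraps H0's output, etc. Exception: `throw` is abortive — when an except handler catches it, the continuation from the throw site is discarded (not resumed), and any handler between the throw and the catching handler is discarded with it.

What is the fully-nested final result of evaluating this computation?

Step-by-step:
emit(1) @ H0 ⇒ out+=1
emit(0) @ H0 ⇒ out+=0
H0 returns [1, 0, 0]
H1 returns [1, 0, 0]
H2 returns [1, 0, 0]
= [1, 0, 0]

Answer: [1, 0, 0]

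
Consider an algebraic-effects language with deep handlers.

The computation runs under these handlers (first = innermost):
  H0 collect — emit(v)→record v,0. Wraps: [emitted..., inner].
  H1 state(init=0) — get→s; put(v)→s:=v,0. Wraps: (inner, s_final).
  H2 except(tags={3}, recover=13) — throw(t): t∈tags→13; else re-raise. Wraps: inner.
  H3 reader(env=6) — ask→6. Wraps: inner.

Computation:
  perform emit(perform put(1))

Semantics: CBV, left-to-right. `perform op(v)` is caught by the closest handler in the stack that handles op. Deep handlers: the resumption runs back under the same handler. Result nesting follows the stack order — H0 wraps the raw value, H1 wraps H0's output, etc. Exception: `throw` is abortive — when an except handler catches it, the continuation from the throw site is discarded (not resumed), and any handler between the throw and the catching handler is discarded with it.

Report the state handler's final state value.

Answer: 1

Evaluation trace:
put(1) @ H1 ⇒ s:=1
emit(0) @ H0 ⇒ out+=0
H0 returns [0, 0]
H1 returns ([0, 0], 1)
H2 returns ([0, 0], 1)
H3 returns ([0, 0], 1)
= ([0, 0], 1)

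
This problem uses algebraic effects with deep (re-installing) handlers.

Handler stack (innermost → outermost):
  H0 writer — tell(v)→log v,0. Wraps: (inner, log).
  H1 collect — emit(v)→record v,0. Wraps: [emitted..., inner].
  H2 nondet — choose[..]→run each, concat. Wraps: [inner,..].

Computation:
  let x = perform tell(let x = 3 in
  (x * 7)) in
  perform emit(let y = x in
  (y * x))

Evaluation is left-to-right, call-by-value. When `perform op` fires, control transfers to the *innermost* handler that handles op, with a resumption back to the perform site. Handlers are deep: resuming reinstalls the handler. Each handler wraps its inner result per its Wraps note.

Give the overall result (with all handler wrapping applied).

Answer: [[0, (0, (21))]]

Evaluation trace:
tell(21) @ H0 ⇒ log+=21
emit(0) @ H1 ⇒ out+=0
H0 returns (0, (21))
H1 returns [0, (0, (21))]
H2 returns [[0, (0, (21))]]
= [[0, (0, (21))]]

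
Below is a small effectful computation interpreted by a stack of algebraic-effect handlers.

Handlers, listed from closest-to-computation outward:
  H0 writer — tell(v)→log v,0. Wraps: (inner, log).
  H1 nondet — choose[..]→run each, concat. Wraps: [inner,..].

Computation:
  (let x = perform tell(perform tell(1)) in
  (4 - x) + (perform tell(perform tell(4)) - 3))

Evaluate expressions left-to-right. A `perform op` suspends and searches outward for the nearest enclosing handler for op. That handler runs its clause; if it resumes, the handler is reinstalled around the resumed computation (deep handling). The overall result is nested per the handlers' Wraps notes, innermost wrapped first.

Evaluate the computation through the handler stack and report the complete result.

Answer: [(1, (1, 0, 4, 0))]

Evaluation trace:
tell(1) @ H0 ⇒ log+=1
tell(0) @ H0 ⇒ log+=0
tell(4) @ H0 ⇒ log+=4
tell(0) @ H0 ⇒ log+=0
H0 returns (1, (1, 0, 4, 0))
H1 returns [(1, (1, 0, 4, 0))]
= [(1, (1, 0, 4, 0))]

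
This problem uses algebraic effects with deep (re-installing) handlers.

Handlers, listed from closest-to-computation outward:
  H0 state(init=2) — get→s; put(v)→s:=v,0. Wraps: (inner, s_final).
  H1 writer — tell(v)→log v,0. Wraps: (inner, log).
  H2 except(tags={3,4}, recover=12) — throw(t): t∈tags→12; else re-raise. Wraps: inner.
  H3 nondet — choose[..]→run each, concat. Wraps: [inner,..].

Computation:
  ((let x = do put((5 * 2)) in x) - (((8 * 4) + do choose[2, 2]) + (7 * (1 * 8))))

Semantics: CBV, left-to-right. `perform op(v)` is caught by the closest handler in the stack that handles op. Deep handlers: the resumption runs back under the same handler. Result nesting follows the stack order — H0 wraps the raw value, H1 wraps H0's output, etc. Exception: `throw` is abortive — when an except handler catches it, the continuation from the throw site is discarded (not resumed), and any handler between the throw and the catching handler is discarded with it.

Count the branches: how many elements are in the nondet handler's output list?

Answer: 2

Evaluation trace:
put(10) @ H0 ⇒ s:=10
choose[2, 2] @ H3
  branch[0] choose=2:
    H0 returns (-90, 10)
    H1 returns ((-90, 10), ())
    H2 returns ((-90, 10), ())
    H3 returns [((-90, 10), ())]
  branch[1] choose=2:
    H0 returns (-90, 10)
    H1 returns ((-90, 10), ())
    H2 returns ((-90, 10), ())
    H3 returns [((-90, 10), ())]
= [((-90, 10), ()), ((-90, 10), ())]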